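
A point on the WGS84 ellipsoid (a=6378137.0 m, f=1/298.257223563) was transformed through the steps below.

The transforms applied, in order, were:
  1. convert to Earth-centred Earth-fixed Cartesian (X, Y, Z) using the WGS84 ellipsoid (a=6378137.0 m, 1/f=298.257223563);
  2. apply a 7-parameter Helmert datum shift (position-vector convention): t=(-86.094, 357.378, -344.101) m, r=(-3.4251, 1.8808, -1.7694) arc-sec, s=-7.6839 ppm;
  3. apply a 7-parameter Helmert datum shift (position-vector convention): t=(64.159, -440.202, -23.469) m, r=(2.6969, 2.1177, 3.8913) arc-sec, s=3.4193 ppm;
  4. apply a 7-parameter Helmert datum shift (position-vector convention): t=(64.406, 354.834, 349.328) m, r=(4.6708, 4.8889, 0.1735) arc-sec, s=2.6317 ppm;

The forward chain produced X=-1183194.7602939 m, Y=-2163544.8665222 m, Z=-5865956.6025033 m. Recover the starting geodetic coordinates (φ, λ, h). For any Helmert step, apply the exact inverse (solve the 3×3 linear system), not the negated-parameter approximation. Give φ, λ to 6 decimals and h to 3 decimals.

start: X=-1183194.7603, Y=-2163544.8665, Z=-5865956.6025 m
→ Helmert⁻¹: X=-1183118.8299, Y=-2164025.8504, Z=-5866269.5309
→ Helmert⁻¹: X=-1183159.5336, Y=-2163632.6299, Z=-5866209.8615
→ Helmert⁻¹: X=-1183010.4796, Y=-2163919.3778, Z=-5865957.5533
→ geod (Bowring, a=6378137.000): φ=-67.33409700°, λ=-118.66534100°, h=3343.9530 m

φ=-67.334097°, λ=-118.665341°, h=3343.953 m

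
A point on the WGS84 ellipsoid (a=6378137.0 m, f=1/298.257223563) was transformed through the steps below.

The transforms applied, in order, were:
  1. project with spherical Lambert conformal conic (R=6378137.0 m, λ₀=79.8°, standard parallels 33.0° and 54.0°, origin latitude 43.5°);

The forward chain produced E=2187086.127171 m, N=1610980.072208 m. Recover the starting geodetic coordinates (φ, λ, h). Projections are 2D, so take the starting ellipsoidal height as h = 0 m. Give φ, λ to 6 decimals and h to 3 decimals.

φ=53.952814°, λ=114.172616°, h=0.000 m

start: E=2187086.1272, N=1610980.0722 m
→ lcc⁻¹: φ=53.95281400°, λ=114.17261600°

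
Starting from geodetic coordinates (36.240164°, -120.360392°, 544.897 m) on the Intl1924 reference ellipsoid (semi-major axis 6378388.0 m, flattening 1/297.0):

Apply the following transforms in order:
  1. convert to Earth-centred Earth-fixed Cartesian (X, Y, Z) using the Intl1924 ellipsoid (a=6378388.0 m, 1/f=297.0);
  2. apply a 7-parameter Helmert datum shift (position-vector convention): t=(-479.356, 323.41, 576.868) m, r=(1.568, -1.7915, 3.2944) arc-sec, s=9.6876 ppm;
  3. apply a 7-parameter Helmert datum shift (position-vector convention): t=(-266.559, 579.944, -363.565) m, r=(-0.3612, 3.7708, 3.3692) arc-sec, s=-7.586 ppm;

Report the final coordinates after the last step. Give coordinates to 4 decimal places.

start: φ=36.240164°, λ=-120.360392°, h=544.897 m
→ ECEF (a=6378388.000, f=1/297.0): X=-2603486.5457, Y=-4444572.0779, Z=3750099.6632
→ Helmert 7p (PV): X=-2603952.7068, Y=-4444361.8157, Z=3750656.4606
→ Helmert 7p (PV): X=-2604058.3505, Y=-4443784.1224, Z=3750319.8292

X=-2604058.3505 m, Y=-4443784.1224 m, Z=3750319.8292 m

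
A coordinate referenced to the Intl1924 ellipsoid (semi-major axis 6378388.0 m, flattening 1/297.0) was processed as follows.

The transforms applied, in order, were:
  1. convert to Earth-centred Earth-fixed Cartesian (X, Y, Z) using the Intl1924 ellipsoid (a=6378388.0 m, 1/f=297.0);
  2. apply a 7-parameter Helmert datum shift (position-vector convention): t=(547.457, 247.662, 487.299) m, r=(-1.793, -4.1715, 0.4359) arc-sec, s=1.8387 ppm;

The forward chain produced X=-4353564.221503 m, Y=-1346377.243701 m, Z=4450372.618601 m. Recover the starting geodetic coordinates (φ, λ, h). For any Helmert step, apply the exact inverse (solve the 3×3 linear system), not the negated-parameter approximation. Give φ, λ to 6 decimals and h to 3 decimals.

start: X=-4353564.2215, Y=-1346377.2437, Z=4450372.6186 m
→ Helmert⁻¹: X=-4354016.5226, Y=-1346651.9105, Z=4449953.4872
→ geod (Bowring, a=6378388.000): φ=44.50899500°, λ=-162.81370700°, h=1815.9780 m

φ=44.508995°, λ=-162.813707°, h=1815.978 m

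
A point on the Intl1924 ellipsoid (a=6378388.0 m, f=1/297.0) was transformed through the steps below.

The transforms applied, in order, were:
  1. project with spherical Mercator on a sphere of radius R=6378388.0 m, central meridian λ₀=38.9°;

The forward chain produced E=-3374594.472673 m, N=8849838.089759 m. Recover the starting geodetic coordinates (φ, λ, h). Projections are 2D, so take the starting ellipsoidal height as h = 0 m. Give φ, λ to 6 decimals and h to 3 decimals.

start: E=-3374594.4727, N=8849838.0898 m
→ merc⁻¹: φ=61.95926300°, λ=8.58669500°

φ=61.959263°, λ=8.586695°, h=0.000 m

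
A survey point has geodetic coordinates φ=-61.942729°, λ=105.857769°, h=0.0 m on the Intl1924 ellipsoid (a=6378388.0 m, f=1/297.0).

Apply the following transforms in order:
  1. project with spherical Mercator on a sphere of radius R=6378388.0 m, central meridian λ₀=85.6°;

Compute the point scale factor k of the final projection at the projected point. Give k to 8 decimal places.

start: φ=-61.942729°, λ=105.857769°, h=0.000 m
→ into merc (λ₀=85.6°): φ=-61.94272900°, λ−λ₀=20.25776900°
scale k = 2.12605873

2.12605873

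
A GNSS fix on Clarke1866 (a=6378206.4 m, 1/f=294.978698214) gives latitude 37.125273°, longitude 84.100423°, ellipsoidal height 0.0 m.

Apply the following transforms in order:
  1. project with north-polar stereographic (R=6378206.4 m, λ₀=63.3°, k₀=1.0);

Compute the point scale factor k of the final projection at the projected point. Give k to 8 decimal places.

1.24722513

start: φ=37.125273°, λ=84.100423°, h=0.000 m
→ into stereo (λ₀=63.3°): φ=37.12527300°, λ−λ₀=20.80042300°
scale k = 1.24722513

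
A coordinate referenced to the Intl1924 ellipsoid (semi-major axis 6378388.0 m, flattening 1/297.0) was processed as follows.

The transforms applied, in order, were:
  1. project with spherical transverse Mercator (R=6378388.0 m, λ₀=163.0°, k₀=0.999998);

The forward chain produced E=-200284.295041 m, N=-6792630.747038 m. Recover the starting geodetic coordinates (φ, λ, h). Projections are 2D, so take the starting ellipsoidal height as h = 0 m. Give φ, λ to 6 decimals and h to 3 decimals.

φ=-60.966029°, λ=159.291617°, h=0.000 m

start: E=-200284.2950, N=-6792630.7470 m
→ tm⁻¹: φ=-60.96602900°, λ=159.29161700°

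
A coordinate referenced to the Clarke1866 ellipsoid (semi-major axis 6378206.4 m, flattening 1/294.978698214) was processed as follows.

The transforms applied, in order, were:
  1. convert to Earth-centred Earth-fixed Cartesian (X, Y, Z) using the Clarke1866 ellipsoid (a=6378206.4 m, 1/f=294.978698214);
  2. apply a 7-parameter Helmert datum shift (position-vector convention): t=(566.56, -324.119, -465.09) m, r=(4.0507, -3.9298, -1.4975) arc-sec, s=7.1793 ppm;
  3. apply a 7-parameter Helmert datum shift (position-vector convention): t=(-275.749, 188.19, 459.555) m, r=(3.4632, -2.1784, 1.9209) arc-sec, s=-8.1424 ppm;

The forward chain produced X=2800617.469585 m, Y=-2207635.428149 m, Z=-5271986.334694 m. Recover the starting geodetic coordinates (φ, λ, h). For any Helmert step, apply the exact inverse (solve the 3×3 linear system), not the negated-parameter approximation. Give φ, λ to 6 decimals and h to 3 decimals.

start: X=2800617.4696, Y=-2207635.4281, Z=-5271986.3347 m
→ Helmert⁻¹: X=2800839.7789, Y=-2207956.2042, Z=-5272481.3289
→ Helmert⁻¹: X=2800168.7001, Y=-2207699.4398, Z=-5271988.3836
→ geod (Bowring, a=6378206.400): φ=-56.10723800°, λ=-38.25283200°, h=1300.9030 m

φ=-56.107238°, λ=-38.252832°, h=1300.903 m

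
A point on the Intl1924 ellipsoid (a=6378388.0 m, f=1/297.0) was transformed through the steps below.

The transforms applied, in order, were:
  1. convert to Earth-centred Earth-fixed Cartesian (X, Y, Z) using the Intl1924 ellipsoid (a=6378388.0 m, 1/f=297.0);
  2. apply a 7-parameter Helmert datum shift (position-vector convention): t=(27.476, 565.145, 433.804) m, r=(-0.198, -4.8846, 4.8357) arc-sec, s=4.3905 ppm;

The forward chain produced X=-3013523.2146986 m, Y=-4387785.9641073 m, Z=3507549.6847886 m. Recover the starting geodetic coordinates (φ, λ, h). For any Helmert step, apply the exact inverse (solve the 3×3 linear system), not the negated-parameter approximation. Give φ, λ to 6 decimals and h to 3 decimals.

φ=33.555528°, λ=-124.478593°, h=2977.770 m

start: X=-3013523.2147, Y=-4387785.9641, Z=3507549.6848 m
→ Helmert⁻¹: X=-3013557.2849, Y=-4388264.5585, Z=3507167.6351
→ geod (Bowring, a=6378388.000): φ=33.55552800°, λ=-124.47859300°, h=2977.7700 m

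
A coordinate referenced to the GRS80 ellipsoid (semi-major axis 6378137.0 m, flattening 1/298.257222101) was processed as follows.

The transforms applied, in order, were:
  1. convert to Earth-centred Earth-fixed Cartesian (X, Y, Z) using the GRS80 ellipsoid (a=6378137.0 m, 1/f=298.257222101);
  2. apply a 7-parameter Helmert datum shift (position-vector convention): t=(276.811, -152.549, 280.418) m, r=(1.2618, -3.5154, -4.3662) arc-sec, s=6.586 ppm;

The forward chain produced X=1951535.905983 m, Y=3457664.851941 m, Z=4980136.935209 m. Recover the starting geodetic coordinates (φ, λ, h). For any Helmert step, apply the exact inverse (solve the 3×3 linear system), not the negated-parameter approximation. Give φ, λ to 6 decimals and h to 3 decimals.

φ=51.621620°, λ=60.564165°, h=3820.066 m

start: X=1951535.9060, Y=3457664.8519, Z=4980136.9352 m
→ Helmert⁻¹: X=1951257.9191, Y=3457866.3951, Z=4979769.3114
→ geod (Bowring, a=6378137.000): φ=51.62162000°, λ=60.56416500°, h=3820.0660 m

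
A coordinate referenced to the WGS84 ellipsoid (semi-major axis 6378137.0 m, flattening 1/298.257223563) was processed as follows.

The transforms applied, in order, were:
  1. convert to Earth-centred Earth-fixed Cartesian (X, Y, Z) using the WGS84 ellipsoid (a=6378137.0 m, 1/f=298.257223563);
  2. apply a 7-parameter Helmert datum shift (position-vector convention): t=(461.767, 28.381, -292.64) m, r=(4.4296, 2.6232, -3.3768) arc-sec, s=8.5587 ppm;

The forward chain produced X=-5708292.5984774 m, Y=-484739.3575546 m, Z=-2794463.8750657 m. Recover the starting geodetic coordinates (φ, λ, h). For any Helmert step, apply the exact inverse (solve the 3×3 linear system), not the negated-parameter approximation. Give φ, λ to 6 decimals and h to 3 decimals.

start: X=-5708292.5985, Y=-484739.3576, Z=-2794463.8751 m
→ Helmert⁻¹: X=-5708662.0320, Y=-484917.0537, Z=-2794209.5077
→ geod (Bowring, a=6378137.000): φ=-26.15098200°, λ=-175.14471800°, h=278.9900 m

φ=-26.150982°, λ=-175.144718°, h=278.990 m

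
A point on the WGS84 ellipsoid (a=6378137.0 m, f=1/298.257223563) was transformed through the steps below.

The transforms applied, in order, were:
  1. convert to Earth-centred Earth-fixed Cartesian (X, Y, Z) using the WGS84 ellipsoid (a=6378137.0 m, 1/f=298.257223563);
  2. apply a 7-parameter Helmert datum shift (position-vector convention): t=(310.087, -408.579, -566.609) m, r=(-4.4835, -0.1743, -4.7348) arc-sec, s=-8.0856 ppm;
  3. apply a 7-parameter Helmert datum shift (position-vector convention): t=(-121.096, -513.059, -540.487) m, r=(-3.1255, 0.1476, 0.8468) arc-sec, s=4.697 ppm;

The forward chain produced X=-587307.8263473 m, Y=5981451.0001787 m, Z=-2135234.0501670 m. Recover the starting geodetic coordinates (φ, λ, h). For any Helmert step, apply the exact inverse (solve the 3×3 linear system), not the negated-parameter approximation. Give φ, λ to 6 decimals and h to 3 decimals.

φ=-19.665769°, λ=95.609737°, h=3037.090 m

start: X=-587307.8263, Y=5981451.0002, Z=-2135234.0502 m
→ Helmert⁻¹: X=-587157.8865, Y=5981970.7177, Z=-2134593.3128
→ Helmert⁻¹: X=-587611.8539, Y=5982460.5637, Z=-2133913.4238
→ geod (Bowring, a=6378137.000): φ=-19.66576900°, λ=95.60973700°, h=3037.0900 m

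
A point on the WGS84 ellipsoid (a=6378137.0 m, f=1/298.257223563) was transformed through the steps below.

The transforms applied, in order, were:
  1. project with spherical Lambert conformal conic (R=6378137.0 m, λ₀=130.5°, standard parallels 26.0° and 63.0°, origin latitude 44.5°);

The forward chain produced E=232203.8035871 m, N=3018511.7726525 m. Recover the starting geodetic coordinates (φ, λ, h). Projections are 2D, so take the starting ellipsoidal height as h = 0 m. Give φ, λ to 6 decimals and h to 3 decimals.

start: E=232203.8036, N=3018511.7727 m
→ lcc⁻¹: φ=71.86720400°, λ=136.65651000°

φ=71.867204°, λ=136.656510°, h=0.000 m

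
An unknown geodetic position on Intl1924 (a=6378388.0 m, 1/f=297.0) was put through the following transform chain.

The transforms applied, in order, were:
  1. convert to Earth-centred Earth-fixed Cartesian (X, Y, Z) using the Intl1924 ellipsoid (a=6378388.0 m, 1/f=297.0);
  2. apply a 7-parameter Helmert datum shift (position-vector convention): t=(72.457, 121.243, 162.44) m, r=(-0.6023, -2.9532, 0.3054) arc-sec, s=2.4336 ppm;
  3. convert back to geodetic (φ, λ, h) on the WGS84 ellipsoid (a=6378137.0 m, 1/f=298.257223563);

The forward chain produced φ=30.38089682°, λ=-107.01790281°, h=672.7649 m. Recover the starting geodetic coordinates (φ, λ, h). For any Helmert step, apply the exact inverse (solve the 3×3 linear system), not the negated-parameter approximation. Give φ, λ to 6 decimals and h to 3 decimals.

φ=30.379806°, λ=-107.017854°, h=465.749 m

start: φ=30.380897°, λ=-107.017903°, h=672.765 m
→ ECEF (a=6378137.000, f=1/298.257223563): X=-1611913.0261, Y=-5266443.8651, Z=3207211.0868
→ Helmert⁻¹: X=-1611943.4410, Y=-5266559.2694, Z=3207048.5427
→ geod (Bowring, a=6378388.000): φ=30.37980600°, λ=-107.01785400°, h=465.7490 m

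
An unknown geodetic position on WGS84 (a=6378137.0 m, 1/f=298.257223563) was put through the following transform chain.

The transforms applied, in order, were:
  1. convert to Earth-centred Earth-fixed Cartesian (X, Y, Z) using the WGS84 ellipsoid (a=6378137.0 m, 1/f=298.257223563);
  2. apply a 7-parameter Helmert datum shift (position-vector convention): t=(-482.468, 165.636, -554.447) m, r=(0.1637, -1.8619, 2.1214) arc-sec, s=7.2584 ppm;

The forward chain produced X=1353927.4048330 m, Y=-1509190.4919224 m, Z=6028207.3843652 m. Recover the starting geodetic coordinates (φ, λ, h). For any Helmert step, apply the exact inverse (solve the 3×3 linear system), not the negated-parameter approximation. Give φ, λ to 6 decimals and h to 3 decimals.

start: X=1353927.4048, Y=-1509190.4919, Z=6028207.3844 m
→ Helmert⁻¹: X=1354438.9382, Y=-1509354.3181, Z=6028707.0442
→ geod (Bowring, a=6378137.000): φ=71.52377400°, λ=-48.09636700°, h=1741.1970 m

φ=71.523774°, λ=-48.096367°, h=1741.197 m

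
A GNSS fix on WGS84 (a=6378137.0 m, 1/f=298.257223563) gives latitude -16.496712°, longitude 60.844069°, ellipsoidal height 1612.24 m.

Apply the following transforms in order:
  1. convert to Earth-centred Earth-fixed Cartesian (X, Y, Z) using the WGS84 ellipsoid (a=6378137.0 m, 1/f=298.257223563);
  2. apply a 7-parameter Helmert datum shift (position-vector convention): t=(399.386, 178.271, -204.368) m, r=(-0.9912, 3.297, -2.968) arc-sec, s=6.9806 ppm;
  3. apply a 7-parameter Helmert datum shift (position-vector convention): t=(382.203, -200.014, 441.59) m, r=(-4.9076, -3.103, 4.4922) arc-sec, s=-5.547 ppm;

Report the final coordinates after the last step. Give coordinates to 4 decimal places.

X=2981743.8138 m, Y=5343473.1222 m, Z=-1799877.9119 m

start: φ=-16.496712°, λ=60.844069°, h=1612.240 m
→ ECEF (a=6378137.000, f=1/298.257223563): X=2980999.1312, Y=5343516.6501, Z=-1799956.9396
→ Helmert 7p (PV): X=2981467.4450, Y=5343680.6777, Z=-1800247.2002
→ Helmert 7p (PV): X=2981743.8138, Y=5343473.1222, Z=-1799877.9119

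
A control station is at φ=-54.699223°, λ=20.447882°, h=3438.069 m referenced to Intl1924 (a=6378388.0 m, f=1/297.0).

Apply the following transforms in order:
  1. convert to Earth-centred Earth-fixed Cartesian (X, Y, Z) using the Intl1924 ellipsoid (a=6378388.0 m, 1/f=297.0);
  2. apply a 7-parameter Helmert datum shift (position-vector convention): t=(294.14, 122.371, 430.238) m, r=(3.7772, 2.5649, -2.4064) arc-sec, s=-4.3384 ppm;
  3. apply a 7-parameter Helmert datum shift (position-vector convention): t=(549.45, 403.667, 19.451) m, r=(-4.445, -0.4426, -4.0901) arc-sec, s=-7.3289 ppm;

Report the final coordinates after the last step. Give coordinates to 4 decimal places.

start: φ=-54.699223°, λ=20.447882°, h=3438.069 m
→ ECEF (a=6378388.000, f=1/297.0): X=3463245.2222, Y=1291264.8994, Z=-5185018.0105
→ Helmert 7p (PV): X=3463474.9265, Y=1291436.2140, Z=-5184584.6970
→ Helmert 7p (PV): X=3464035.7261, Y=1291650.0114, Z=-5184547.6471

X=3464035.7261 m, Y=1291650.0114 m, Z=-5184547.6471 m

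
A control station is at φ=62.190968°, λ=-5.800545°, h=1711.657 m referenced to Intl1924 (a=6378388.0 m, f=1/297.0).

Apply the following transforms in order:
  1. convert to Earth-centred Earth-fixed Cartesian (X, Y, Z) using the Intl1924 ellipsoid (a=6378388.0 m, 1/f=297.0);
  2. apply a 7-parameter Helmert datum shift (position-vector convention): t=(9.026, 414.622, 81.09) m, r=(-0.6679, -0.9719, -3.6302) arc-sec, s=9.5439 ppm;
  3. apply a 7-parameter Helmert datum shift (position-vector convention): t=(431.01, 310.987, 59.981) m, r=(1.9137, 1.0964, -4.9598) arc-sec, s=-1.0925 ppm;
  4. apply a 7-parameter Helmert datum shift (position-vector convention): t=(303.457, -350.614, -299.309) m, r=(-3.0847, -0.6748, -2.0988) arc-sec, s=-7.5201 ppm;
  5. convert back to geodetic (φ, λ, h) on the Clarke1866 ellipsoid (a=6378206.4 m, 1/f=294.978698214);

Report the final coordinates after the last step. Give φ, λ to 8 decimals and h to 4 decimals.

φ=62.18602758°, λ=-5.79398260°, h=2201.2857 m

start: φ=62.190968°, λ=-5.800545°, h=1711.657 m
→ ECEF (a=6378388.000, f=1/297.0): X=2969058.6172, Y=-301614.5096, Z=5620113.1404
→ Helmert 7p (PV): X=2969064.1895, Y=-301236.8228, Z=5620262.8349
→ Helmert 7p (PV): X=2969514.5868, Y=-301049.0442, Z=5620298.0989
→ Helmert 7p (PV): X=2969774.2627, Y=-301343.5584, Z=5619970.7416
→ geod (Bowring, a=6378206.400): φ=62.18602758°, λ=-5.79398260°, h=2201.2857 m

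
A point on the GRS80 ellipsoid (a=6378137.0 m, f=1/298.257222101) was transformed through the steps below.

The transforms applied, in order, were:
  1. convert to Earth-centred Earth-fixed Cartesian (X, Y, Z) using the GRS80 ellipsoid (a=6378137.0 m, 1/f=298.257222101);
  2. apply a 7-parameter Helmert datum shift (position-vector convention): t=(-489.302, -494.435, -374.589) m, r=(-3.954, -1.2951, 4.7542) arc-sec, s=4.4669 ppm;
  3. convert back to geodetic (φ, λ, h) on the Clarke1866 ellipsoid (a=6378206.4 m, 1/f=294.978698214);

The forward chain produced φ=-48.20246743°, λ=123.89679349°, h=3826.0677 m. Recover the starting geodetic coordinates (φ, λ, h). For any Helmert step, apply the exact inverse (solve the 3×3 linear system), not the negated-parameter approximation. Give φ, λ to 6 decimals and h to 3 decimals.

start: φ=-48.202467°, λ=123.896793°, h=3826.068 m
→ ECEF (a=6378206.400, f=1/294.978698214): X=-2376714.0264, Y=3537351.2167, Z=-4734558.7761
→ Helmert⁻¹: X=-2376162.2877, Y=3537975.3668, Z=-4734080.2992
→ geod (Bowring, a=6378137.000): φ=-48.19606500°, λ=123.88595700°, h=3547.0330 m

φ=-48.196065°, λ=123.885957°, h=3547.033 m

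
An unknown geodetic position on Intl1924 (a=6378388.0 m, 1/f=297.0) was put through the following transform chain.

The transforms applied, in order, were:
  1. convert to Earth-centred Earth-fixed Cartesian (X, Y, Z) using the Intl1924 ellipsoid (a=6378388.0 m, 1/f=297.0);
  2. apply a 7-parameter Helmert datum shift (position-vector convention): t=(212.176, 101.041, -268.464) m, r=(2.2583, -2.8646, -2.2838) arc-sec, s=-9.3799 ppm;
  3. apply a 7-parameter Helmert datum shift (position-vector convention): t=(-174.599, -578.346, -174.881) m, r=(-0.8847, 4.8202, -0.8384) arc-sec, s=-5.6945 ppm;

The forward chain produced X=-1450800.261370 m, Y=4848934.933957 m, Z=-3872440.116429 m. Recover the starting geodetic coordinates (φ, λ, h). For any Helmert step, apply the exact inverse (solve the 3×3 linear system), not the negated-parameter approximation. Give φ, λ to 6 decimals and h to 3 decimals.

φ=-37.601151°, λ=106.656583°, h=2579.636 m

start: X=-1450800.2614, Y=4848934.9340, Z=-3872440.1164 m
→ Helmert⁻¹: X=-1450563.1431, Y=4849551.6085, Z=-3872300.3839
→ Helmert⁻¹: X=-1450896.3968, Y=4849437.5968, Z=-3872101.1838
→ geod (Bowring, a=6378388.000): φ=-37.60115100°, λ=106.65658300°, h=2579.6360 m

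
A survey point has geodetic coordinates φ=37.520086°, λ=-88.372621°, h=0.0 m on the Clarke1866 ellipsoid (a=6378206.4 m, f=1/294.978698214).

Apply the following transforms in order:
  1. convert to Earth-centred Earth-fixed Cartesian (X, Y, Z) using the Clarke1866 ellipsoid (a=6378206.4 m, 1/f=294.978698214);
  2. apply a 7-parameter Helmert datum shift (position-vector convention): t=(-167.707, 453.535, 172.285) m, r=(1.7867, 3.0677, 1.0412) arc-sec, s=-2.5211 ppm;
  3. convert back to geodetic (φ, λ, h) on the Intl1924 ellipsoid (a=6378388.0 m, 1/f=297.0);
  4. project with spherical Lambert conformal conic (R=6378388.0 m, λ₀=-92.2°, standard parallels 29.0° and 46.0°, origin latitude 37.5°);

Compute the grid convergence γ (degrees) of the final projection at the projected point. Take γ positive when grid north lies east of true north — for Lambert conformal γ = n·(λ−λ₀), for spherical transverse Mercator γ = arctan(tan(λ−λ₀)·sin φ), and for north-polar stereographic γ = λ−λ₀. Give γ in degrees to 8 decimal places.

2.33810778

start: φ=37.520086°, λ=-88.372621°, h=0.000 m
→ ECEF (a=6378206.400, f=1/294.978698214): X=143847.3652, Y=-5063129.4052, Z=3863138.9652
→ Helmert 7p (PV): X=143762.3085, Y=-5062695.8425, Z=3863255.5139
→ geod (Bowring, a=6378388.000): φ=37.52203593°, λ=-88.37344354°, h=-510.5084 m
→ into lcc (λ₀=-92.2°): φ=37.52203593°, λ−λ₀=3.82655646°
convergence γ = 2.33810778°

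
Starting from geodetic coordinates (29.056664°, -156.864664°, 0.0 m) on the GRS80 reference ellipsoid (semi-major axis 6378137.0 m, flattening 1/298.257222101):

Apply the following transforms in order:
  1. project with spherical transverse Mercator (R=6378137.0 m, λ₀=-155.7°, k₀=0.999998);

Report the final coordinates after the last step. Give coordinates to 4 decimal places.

E=-113335.9513 m, N=3235126.0697 m

start: φ=29.056664°, λ=-156.864664°, h=0.000 m
→ tm (R=6378137.0, λ₀=-155.7°): E=-113335.9513, N=3235126.0697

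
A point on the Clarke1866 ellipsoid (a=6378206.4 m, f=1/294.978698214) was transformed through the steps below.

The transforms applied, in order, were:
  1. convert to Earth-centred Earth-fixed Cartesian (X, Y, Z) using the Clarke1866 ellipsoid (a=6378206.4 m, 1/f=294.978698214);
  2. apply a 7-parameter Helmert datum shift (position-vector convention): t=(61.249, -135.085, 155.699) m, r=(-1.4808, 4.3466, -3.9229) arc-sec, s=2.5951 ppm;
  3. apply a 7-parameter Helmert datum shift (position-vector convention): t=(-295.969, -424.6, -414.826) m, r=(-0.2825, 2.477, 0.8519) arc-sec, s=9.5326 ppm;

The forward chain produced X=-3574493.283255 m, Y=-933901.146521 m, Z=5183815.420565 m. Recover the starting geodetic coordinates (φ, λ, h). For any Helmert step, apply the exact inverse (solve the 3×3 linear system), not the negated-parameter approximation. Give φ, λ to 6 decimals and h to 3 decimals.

start: X=-3574493.2833, Y=-933901.1465, Z=5183815.4206 m
→ Helmert⁻¹: X=-3574229.3539, Y=-933459.9863, Z=5184136.6270
→ Helmert⁻¹: X=-3574372.8142, Y=-933427.6751, Z=5183885.4515
→ geod (Bowring, a=6378206.400): φ=54.70847700°, λ=-165.36438000°, h=1697.9140 m

φ=54.708477°, λ=-165.364380°, h=1697.914 m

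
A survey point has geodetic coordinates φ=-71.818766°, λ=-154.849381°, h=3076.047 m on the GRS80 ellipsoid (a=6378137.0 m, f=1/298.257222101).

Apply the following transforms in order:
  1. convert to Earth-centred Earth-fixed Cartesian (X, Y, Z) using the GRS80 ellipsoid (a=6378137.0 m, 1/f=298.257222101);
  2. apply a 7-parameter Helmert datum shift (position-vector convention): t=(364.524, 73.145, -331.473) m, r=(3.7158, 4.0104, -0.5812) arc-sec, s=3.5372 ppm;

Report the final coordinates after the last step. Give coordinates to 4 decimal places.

X=-1807551.4030 m, Y=-848594.9127 m, Z=-6040662.0576 m

start: φ=-71.818766°, λ=-154.849381°, h=3076.047 m
→ ECEF (a=6378137.000, f=1/298.257222101): X=-1807789.6985, Y=-848778.9644, Z=-6040329.0771
→ Helmert 7p (PV): X=-1807551.4030, Y=-848594.9127, Z=-6040662.0576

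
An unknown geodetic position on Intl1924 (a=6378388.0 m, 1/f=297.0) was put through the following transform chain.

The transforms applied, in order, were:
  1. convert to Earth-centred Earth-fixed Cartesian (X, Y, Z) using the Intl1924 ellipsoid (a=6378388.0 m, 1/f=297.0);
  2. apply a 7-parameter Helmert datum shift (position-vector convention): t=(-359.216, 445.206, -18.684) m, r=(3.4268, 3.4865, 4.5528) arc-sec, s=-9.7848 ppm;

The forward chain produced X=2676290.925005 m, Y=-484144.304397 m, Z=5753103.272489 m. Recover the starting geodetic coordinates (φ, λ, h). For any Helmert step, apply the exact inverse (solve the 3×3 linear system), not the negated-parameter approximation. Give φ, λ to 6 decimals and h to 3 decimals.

start: X=2676290.9250, Y=-484144.3044, Z=5753103.2725 m
→ Helmert⁻¹: X=2676568.3893, Y=-484557.7490, Z=5753231.5425
→ geod (Bowring, a=6378388.000): φ=64.84458800°, λ=-10.26151100°, h=3022.9150 m

φ=64.844588°, λ=-10.261511°, h=3022.915 m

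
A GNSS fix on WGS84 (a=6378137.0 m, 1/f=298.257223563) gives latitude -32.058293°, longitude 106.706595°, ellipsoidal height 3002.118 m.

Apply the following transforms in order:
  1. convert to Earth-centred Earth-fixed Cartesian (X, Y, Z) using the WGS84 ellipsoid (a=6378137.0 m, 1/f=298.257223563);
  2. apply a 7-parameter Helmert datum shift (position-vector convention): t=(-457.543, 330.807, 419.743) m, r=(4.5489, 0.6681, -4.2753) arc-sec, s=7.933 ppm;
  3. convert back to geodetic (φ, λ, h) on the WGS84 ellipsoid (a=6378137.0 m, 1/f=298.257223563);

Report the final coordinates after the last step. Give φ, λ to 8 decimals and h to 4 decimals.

start: φ=-32.058293°, λ=106.706595°, h=3002.118 m
→ ECEF (a=6378137.000, f=1/298.257223563): X=-1556129.3936, Y=5184681.1047, Z=-3367504.9046
→ Helmert 7p (PV): X=-1556502.7239, Y=5185159.5628, Z=-3366992.4934
→ geod (Bowring, a=6378137.000): φ=-32.05167274°, λ=106.70892366°, h=3209.5226 m

φ=-32.05167274°, λ=106.70892366°, h=3209.5226 m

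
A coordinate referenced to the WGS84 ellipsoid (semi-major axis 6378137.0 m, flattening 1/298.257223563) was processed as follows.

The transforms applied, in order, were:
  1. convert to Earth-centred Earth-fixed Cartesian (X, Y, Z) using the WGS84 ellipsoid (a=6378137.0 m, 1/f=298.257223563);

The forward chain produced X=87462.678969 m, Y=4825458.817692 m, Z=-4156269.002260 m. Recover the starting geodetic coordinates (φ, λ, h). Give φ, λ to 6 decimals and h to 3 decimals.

start: X=87462.6790, Y=4825458.8177, Z=-4156269.0023 m
→ geod (Bowring, a=6378137.000): φ=-40.92474000°, λ=88.96161300°, h=239.9140 m

φ=-40.924740°, λ=88.961613°, h=239.914 m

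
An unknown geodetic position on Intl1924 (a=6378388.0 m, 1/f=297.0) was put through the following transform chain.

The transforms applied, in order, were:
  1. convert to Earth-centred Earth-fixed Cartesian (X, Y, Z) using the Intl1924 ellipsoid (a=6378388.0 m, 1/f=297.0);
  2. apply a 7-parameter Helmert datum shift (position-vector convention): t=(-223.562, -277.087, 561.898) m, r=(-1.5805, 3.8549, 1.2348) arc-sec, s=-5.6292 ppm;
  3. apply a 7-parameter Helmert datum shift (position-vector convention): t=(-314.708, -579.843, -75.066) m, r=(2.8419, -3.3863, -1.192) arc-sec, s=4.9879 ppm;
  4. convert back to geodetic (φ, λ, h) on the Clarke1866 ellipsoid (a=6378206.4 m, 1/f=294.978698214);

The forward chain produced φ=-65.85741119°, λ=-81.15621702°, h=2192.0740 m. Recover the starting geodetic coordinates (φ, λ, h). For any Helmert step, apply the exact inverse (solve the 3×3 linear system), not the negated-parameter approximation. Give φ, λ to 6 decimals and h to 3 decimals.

φ=-65.864098°, λ=-81.141530°, h=2024.336 m

start: φ=-65.857411°, λ=-81.156217°, h=2192.074 m
→ ECEF (a=6378206.400, f=1/294.978698214): X=402343.5623, Y=-2585909.3910, Z=-5799272.7350
→ Helmert⁻¹: X=402575.9969, Y=-2585394.2263, Z=-5799139.7311
→ Helmert⁻¹: X=402894.7427, Y=-2585089.6630, Z=-5799746.5555
→ geod (Bowring, a=6378388.000): φ=-65.86409800°, λ=-81.14153000°, h=2024.3360 m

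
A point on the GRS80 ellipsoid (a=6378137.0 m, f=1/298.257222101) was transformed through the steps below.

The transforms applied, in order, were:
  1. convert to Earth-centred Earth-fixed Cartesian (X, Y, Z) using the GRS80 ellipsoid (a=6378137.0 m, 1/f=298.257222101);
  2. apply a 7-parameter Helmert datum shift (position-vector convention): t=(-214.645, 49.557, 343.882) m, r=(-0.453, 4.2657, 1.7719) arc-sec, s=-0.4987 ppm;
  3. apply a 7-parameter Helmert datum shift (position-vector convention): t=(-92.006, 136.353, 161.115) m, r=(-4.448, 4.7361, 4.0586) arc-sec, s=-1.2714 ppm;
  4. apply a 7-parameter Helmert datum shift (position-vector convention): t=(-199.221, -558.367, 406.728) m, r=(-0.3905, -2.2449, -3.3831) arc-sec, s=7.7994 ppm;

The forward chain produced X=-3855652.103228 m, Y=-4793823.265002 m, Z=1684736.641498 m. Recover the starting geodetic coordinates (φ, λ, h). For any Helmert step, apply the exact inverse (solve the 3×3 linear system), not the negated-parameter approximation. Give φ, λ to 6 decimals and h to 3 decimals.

start: X=-3855652.1032, Y=-4793823.2650, Z=1684736.6415 m
→ Helmert⁻¹: X=-3855325.8622, Y=-4793293.9365, Z=1684349.6619
→ Helmert⁻¹: X=-3855371.7424, Y=-4793396.8377, Z=1683998.7968
→ Helmert⁻¹: X=-3855235.0148, Y=-4793419.3646, Z=1683565.4981
→ geod (Bowring, a=6378137.000): φ=15.40461100°, λ=-128.80890600°, h=985.0730 m

φ=15.404611°, λ=-128.808906°, h=985.073 m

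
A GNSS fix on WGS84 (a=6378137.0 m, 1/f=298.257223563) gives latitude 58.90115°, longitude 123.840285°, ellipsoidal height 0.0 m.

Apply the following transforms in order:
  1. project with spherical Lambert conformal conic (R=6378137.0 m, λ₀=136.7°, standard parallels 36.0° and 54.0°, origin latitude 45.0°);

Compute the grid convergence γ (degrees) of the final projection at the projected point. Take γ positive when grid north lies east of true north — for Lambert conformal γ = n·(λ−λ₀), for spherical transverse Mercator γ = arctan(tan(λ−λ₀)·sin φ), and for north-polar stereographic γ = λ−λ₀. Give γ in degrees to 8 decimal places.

-9.13119871

start: φ=58.901150°, λ=123.840285°, h=0.000 m
→ into lcc (λ₀=136.7°): φ=58.90115000°, λ−λ₀=-12.85971500°
convergence γ = -9.13119871°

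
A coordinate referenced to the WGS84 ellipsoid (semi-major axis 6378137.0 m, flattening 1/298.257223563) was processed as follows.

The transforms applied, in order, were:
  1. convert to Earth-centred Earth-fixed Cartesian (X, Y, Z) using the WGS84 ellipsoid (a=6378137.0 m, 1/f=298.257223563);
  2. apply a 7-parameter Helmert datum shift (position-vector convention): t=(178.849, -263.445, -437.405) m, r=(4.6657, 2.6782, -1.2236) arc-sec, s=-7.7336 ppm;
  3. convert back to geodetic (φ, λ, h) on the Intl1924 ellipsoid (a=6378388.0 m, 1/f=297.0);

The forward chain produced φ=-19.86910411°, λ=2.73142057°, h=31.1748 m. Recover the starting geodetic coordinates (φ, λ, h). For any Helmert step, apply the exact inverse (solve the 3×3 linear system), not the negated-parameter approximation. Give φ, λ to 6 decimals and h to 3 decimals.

start: φ=-19.869104°, λ=2.731421°, h=31.175 m
→ ECEF (a=6378388.000, f=1/297.0): X=5994234.3504, Y=285975.5051, Z=-2154111.9367
→ Helmert⁻¹: X=5994128.1226, Y=286228.0073, Z=-2153619.8326
→ geod (Bowring, a=6378137.000): φ=-19.86468600°, λ=2.73387700°, h=15.9490 m

φ=-19.864686°, λ=2.733877°, h=15.949 m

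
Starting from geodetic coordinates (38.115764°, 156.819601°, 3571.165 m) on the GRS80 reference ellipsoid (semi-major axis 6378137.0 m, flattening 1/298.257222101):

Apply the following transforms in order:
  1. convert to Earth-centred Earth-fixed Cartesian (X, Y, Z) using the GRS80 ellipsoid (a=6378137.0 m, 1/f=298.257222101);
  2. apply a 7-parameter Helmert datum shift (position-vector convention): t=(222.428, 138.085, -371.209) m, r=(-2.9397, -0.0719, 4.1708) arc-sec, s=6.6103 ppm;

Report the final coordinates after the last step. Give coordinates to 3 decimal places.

start: φ=38.115764°, λ=156.819601°, h=3571.165 m
→ ECEF (a=6378137.000, f=1/298.257222101): X=-4621462.7135, Y=1978890.2824, Z=3917765.8418
→ Helmert 7p (PV): X=-4621312.2150, Y=1979003.8357, Z=3917390.7160

X=-4621312.215 m, Y=1979003.836 m, Z=3917390.716 m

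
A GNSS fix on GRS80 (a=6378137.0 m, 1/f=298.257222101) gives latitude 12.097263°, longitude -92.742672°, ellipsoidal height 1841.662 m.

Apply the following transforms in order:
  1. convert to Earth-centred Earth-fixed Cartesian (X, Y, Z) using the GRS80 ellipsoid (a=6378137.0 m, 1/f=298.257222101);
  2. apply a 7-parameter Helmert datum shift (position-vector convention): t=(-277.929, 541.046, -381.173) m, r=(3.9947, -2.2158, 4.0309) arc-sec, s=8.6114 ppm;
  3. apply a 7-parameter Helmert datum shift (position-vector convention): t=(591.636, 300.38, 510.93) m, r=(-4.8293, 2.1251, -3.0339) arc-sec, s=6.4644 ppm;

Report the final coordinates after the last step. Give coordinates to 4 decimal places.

X=-298210.1482 m, Y=-6231318.7634 m, Z=1328485.8158 m

start: φ=12.097263°, λ=-92.742672°, h=1841.662 m
→ ECEF (a=6378137.000, f=1/298.257222101): X=-298548.8944, Y=-6232070.1615, Z=1328310.9604
→ Helmert 7p (PV): X=-298721.8735, Y=-6231614.3422, Z=1327817.3222
→ Helmert 7p (PV): X=-298210.1482, Y=-6231318.7634, Z=1328485.8158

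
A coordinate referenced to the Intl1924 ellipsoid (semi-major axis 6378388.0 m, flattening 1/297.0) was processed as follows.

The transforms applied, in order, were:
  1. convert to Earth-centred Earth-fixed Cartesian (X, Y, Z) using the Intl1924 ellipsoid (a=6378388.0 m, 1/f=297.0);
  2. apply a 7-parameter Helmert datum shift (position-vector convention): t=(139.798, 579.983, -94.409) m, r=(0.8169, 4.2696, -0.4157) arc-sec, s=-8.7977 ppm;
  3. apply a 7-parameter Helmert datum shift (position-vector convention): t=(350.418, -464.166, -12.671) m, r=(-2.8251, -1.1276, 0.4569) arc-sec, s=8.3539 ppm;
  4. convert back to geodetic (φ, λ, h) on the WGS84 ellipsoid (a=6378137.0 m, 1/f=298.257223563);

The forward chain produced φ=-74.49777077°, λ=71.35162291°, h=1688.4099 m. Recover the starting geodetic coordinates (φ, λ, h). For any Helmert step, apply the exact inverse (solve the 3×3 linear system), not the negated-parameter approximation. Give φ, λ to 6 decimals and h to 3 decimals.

φ=-74.499434°, λ=71.363608°, h=1350.497 m

start: φ=-74.497771°, λ=71.351623°, h=1688.410 m
→ ECEF (a=6378137.000, f=1/298.257223563): X=546947.4298, Y=1620693.4277, Z=-6125646.9868
→ Helmert⁻¹: X=546562.5499, Y=1621226.7387, Z=-6125563.9261
→ Helmert⁻¹: X=546551.0888, Y=1620637.8555, Z=-6125518.5127
→ geod (Bowring, a=6378388.000): φ=-74.49943400°, λ=71.36360800°, h=1350.4970 m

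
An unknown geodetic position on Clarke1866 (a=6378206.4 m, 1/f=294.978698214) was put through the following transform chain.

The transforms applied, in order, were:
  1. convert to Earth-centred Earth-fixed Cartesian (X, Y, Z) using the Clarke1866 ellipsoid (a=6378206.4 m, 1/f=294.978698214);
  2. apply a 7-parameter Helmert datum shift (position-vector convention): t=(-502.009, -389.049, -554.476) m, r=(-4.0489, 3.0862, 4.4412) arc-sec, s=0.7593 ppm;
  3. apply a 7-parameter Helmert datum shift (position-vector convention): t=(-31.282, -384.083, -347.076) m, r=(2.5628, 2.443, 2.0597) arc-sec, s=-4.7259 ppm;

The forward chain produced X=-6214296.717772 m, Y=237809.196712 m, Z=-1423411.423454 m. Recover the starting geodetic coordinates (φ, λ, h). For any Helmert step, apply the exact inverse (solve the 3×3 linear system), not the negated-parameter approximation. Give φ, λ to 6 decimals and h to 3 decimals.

start: X=-6214296.7178, Y=237809.1967, Z=-1423411.4235 m
→ Helmert⁻¹: X=-6214275.5692, Y=238238.7770, Z=-1423147.6347
→ Helmert⁻¹: X=-6213742.4139, Y=238789.3630, Z=-1422680.3632
→ geod (Bowring, a=6378206.400): φ=-12.97164000°, λ=177.79925000°, h=1873.8300 m

φ=-12.971640°, λ=177.799250°, h=1873.830 m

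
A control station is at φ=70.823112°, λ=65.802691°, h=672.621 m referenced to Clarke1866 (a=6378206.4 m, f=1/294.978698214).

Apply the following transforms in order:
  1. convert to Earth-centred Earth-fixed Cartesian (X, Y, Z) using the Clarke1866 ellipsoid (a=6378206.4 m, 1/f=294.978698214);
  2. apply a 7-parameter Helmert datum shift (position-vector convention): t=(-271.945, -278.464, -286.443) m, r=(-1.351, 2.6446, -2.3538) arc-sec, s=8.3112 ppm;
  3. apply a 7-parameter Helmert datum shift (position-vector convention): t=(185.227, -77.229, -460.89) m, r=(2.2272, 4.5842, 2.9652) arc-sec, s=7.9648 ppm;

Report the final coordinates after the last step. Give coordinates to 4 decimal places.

start: φ=70.823112°, λ=65.802691°, h=672.621 m
→ ECEF (a=6378206.400, f=1/294.978698214): X=861455.3509, Y=1917065.8909, Z=6002279.3955
→ Helmert 7p (PV): X=861289.4007, Y=1916832.8436, Z=6002019.2370
→ Helmert 7p (PV): X=861587.3265, Y=1916718.4546, Z=6001607.7074

X=861587.3265 m, Y=1916718.4546 m, Z=6001607.7074 m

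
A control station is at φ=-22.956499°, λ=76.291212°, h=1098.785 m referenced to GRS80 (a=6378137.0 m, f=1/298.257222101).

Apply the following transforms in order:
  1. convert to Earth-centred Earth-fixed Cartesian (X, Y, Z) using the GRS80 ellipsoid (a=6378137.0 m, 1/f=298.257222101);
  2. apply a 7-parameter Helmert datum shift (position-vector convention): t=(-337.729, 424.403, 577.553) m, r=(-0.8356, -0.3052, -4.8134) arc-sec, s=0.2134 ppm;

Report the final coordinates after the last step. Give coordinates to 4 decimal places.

X=1392573.2412 m, Y=5709964.7155 m, Z=-2472156.7242 m

start: φ=-22.956499°, λ=76.291212°, h=1098.785 m
→ ECEF (a=6378137.000, f=1/298.257222101): X=1392773.7753, Y=5709581.6131, Z=-2472712.6803
→ Helmert 7p (PV): X=1392573.2412, Y=5709964.7155, Z=-2472156.7242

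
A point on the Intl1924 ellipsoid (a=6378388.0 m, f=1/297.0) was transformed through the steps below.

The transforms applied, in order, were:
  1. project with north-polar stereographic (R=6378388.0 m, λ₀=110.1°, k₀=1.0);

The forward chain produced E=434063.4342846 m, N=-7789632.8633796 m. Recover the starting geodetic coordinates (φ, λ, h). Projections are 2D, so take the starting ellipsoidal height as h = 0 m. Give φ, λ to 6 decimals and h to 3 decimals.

φ=27.102226°, λ=113.289407°, h=0.000 m

start: E=434063.4343, N=-7789632.8634 m
→ stereo⁻¹: φ=27.10222600°, λ=113.28940700°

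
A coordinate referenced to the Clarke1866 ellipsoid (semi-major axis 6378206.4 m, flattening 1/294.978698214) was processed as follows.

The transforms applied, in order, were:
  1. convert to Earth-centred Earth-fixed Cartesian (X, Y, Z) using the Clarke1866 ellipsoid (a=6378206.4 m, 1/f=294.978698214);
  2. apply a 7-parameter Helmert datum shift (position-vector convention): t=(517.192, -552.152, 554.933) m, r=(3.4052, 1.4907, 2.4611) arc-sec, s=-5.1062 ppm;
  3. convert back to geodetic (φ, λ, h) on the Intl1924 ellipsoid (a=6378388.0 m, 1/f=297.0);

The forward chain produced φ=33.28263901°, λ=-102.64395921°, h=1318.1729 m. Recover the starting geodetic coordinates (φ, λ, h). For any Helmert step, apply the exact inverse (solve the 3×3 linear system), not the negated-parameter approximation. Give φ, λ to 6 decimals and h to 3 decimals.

start: φ=33.282639°, λ=-102.643959°, h=1318.173 m
→ ECEF (a=6378388.000, f=1/297.0): X=-1168592.2739, Y=-5209204.6299, Z=3480981.9897
→ Helmert⁻¹: X=-1169202.7376, Y=-5208607.6643, Z=3480522.3668
→ geod (Bowring, a=6378206.400): φ=33.28260600°, λ=-102.65175500°, h=916.3770 m

φ=33.282606°, λ=-102.651755°, h=916.377 m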